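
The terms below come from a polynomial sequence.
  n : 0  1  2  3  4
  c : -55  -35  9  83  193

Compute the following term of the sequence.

345

D1: 20  44  74  110
D2: 24  30  36
D3: 6  6
Third differences constant at 6.
36 + 6 = 42;  110 + 42 = 152;  193 + 152 = 345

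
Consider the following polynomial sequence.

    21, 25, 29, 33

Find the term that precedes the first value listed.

First differences: 4, 4, 4
The first differences are constant at 4.
Work back: 21 − 4 = 17

17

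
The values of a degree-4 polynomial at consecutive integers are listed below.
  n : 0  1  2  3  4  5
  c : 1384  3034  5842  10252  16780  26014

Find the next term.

D1: 1650, 2808, 4410, 6528, 9234
D2: 1158, 1602, 2118, 2706
D3: 444, 516, 588
D4: 72, 72
Constant fourth difference = 72, so extend:
588 + 72 = 660;  2706 + 660 = 3366;  9234 + 3366 = 12600;  26014 + 12600 = 38614

38614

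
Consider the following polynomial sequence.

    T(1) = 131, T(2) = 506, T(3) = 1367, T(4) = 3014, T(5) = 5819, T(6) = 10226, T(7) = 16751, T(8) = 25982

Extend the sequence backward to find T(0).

D1: 375, 861, 1647, 2805, 4407, 6525, 9231
D2: 486, 786, 1158, 1602, 2118, 2706
D3: 300, 372, 444, 516, 588
D4: 72, 72, 72, 72
The fourth differences are constant at 72.
Work back: 300 − 72 = 228;  486 − 228 = 258;  375 − 258 = 117;  131 − 117 = 14

14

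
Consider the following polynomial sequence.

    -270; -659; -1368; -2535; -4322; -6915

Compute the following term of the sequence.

-10524

First differences: -389, -709, -1167, -1787, -2593
Second differences: -320, -458, -620, -806
Third differences: -138, -162, -186
Fourth differences: -24, -24
The fourth differences are constant (-24).
-186 − 24 = -210;  -806 − 210 = -1016;  -2593 − 1016 = -3609;  -6915 − 3609 = -10524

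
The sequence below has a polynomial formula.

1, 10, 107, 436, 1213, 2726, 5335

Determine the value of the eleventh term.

36451

Δ: 9 , 97 , 329 , 777 , 1513 , 2609
Δ²: 88 , 232 , 448 , 736 , 1096
Δ³: 144 , 216 , 288 , 360
Δ⁴: 72 , 72 , 72
The fourth differences are constant (72).
360 + 72 = 432;  1096 + 432 = 1528;  2609 + 1528 = 4137;  5335 + 4137 = 9472
432 + 72 = 504;  1528 + 504 = 2032;  4137 + 2032 = 6169;  9472 + 6169 = 15641
504 + 72 = 576;  2032 + 576 = 2608;  6169 + 2608 = 8777;  15641 + 8777 = 24418
576 + 72 = 648;  2608 + 648 = 3256;  8777 + 3256 = 12033;  24418 + 12033 = 36451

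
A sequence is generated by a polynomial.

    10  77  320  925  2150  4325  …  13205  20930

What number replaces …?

7852

Using the first 6 terms:
First differences: 67, 243, 605, 1225, 2175
Second differences: 176, 362, 620, 950
Third differences: 186, 258, 330
Fourth differences: 72, 72
Constant fourth difference = 72.
Extend forward: 330 + 72 = 402;  950 + 402 = 1352;  2175 + 1352 = 3527;  4325 + 3527 = 7852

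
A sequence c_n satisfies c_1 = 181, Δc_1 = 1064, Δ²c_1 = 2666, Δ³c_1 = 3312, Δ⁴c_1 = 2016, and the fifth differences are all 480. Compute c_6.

75841

Build the table forward from the leading diagonal:
Fifth differences: 480  480  480  480  480  480
Fourth differences: 2016  2496  2976  3456  3936  4416
Third differences: 3312  5328  7824  10800  14256  18192
Second differences: 2666  5978  11306  19130  29930  44186
First differences: 1064  3730  9708  21014  40144  70074
c: 181  1245  4975  14683  35697  75841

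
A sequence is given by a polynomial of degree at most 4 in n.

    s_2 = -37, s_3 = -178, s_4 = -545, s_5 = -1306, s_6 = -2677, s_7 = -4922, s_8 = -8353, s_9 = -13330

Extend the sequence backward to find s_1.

Δ: -141  -367  -761  -1371  -2245  -3431  -4977
Δ²: -226  -394  -610  -874  -1186  -1546
Δ³: -168  -216  -264  -312  -360
Δ⁴: -48  -48  -48  -48
The fourth differences are constant at -48.
Work back: -168 + 48 = -120;  -226 + 120 = -106;  -141 + 106 = -35;  -37 + 35 = -2

-2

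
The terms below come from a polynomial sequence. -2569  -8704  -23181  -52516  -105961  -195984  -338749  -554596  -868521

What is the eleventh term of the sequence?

Δ: -6135 , -14477 , -29335 , -53445 , -90023 , -142765 , -215847 , -313925
Δ²: -8342 , -14858 , -24110 , -36578 , -52742 , -73082 , -98078
Δ³: -6516 , -9252 , -12468 , -16164 , -20340 , -24996
Δ⁴: -2736 , -3216 , -3696 , -4176 , -4656
Δ⁵: -480 , -480 , -480 , -480
Fifth differences constant at -480.
-4656 − 480 = -5136;  -24996 − 5136 = -30132;  -98078 − 30132 = -128210;  -313925 − 128210 = -442135;  -868521 − 442135 = -1310656
-5136 − 480 = -5616;  -30132 − 5616 = -35748;  -128210 − 35748 = -163958;  -442135 − 163958 = -606093;  -1310656 − 606093 = -1916749

-1916749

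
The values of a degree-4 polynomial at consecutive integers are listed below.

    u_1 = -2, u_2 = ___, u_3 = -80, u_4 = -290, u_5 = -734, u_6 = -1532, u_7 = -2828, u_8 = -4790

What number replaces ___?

Using the last 6 terms:
D1: -210, -444, -798, -1296, -1962
D2: -234, -354, -498, -666
D3: -120, -144, -168
D4: -24, -24
Constant fourth difference = -24.
Extend backward: -120 + 24 = -96;  -234 + 96 = -138;  -210 + 138 = -72;  -80 + 72 = -8

-8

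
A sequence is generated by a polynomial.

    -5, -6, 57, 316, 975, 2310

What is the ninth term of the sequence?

14211

-1  63  259  659  1335
64  196  400  676
132  204  276
72  72
The fourth differences are constant (72).
276 + 72 = 348;  676 + 348 = 1024;  1335 + 1024 = 2359;  2310 + 2359 = 4669
348 + 72 = 420;  1024 + 420 = 1444;  2359 + 1444 = 3803;  4669 + 3803 = 8472
420 + 72 = 492;  1444 + 492 = 1936;  3803 + 1936 = 5739;  8472 + 5739 = 14211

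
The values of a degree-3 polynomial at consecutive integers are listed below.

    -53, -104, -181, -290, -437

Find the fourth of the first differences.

Δ: -51, -77, -109, -147
Δ²: -26, -32, -38
Δ³: -6, -6

-147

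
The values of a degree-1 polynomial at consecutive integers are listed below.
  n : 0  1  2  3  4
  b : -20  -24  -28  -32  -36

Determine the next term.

-40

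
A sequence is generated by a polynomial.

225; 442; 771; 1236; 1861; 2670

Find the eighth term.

Δ: 217, 329, 465, 625, 809
Δ²: 112, 136, 160, 184
Δ³: 24, 24, 24
The third differences are constant (24).
184 + 24 = 208;  809 + 208 = 1017;  2670 + 1017 = 3687
208 + 24 = 232;  1017 + 232 = 1249;  3687 + 1249 = 4936

4936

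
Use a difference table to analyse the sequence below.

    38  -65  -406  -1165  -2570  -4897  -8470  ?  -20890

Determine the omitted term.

Using the first 7 terms:
Δ: -103, -341, -759, -1405, -2327, -3573
Δ²: -238, -418, -646, -922, -1246
Δ³: -180, -228, -276, -324
Δ⁴: -48, -48, -48
Constant fourth difference = -48.
Extend forward: -324 − 48 = -372;  -1246 − 372 = -1618;  -3573 − 1618 = -5191;  -8470 − 5191 = -13661

-13661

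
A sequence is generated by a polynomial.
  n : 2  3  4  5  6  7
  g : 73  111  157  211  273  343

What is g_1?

43

First differences: 38, 46, 54, 62, 70
Second differences: 8, 8, 8, 8
The second differences are constant at 8.
Work back: 38 − 8 = 30;  73 − 30 = 43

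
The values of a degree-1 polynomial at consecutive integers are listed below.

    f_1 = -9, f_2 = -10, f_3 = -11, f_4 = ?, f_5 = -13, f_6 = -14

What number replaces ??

-12

Using the first 3 terms:
D1: -1  -1
Constant first difference = -1.
Extend forward: -11 − 1 = -12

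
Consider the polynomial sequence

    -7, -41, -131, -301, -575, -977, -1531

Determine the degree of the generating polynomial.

Δ: -34, -90, -170, -274, -402, -554
Δ²: -56, -80, -104, -128, -152
Δ³: -24, -24, -24, -24
The third differences are constant, so the polynomial has degree 3.

3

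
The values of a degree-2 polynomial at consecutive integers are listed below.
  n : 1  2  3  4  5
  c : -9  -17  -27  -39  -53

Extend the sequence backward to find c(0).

-3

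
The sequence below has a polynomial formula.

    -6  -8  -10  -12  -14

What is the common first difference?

Δ: -2, -2, -2, -2

-2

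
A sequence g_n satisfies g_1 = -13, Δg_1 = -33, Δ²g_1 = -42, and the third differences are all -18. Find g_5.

Build the table forward from the leading diagonal:
Third differences: -18  -18  -18  -18  -18
Second differences: -42  -60  -78  -96  -114
First differences: -33  -75  -135  -213  -309
g: -13  -46  -121  -256  -469

-469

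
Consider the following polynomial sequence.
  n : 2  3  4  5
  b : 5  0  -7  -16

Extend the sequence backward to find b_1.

8

Δ: -5  -7  -9
Δ²: -2  -2
The second differences are constant at -2.
Work back: -5 + 2 = -3;  5 + 3 = 8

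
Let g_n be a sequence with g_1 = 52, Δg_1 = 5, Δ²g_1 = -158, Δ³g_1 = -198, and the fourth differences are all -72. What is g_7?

-7328

Build the table forward from the leading diagonal:
Fourth differences: -72  -72  -72  -72  -72  -72  -72
Third differences: -198  -270  -342  -414  -486  -558  -630
Second differences: -158  -356  -626  -968  -1382  -1868  -2426
First differences: 5  -153  -509  -1135  -2103  -3485  -5353
g: 52  57  -96  -605  -1740  -3843  -7328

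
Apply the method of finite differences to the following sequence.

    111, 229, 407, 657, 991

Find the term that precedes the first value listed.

118  178  250  334
60  72  84
12  12
The third differences are constant at 12.
Work back: 60 − 12 = 48;  118 − 48 = 70;  111 − 70 = 41

41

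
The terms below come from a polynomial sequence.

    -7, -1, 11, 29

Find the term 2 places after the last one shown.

83

D1: 6, 12, 18
D2: 6, 6
Constant second difference = 6, so extend:
18 + 6 = 24;  29 + 24 = 53
24 + 6 = 30;  53 + 30 = 83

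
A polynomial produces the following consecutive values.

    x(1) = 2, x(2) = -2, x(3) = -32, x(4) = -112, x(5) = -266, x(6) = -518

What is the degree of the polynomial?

3

First differences: -4, -30, -80, -154, -252
Second differences: -26, -50, -74, -98
Third differences: -24, -24, -24
The third differences are constant, so the polynomial has degree 3.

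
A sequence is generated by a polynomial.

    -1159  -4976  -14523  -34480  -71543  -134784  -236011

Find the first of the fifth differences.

D1: -3817, -9547, -19957, -37063, -63241, -101227
D2: -5730, -10410, -17106, -26178, -37986
D3: -4680, -6696, -9072, -11808
D4: -2016, -2376, -2736
D5: -360, -360

-360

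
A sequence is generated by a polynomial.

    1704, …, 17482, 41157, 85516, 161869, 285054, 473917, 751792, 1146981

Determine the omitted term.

6229

Using the last 8 terms:
Δ: 23675, 44359, 76353, 123185, 188863, 277875, 395189
Δ²: 20684, 31994, 46832, 65678, 89012, 117314
Δ³: 11310, 14838, 18846, 23334, 28302
Δ⁴: 3528, 4008, 4488, 4968
Δ⁵: 480, 480, 480
Constant fifth difference = 480.
Extend backward: 3528 − 480 = 3048;  11310 − 3048 = 8262;  20684 − 8262 = 12422;  23675 − 12422 = 11253;  17482 − 11253 = 6229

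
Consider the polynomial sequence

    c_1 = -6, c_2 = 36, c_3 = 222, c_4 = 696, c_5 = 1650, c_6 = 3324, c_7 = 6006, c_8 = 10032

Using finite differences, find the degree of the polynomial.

4

First differences: 42, 186, 474, 954, 1674, 2682, 4026
Second differences: 144, 288, 480, 720, 1008, 1344
Third differences: 144, 192, 240, 288, 336
Fourth differences: 48, 48, 48, 48
The fourth differences are constant, so the polynomial has degree 4.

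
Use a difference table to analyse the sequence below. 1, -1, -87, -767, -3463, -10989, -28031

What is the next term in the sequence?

-61627

First differences: -2 , -86 , -680 , -2696 , -7526 , -17042
Second differences: -84 , -594 , -2016 , -4830 , -9516
Third differences: -510 , -1422 , -2814 , -4686
Fourth differences: -912 , -1392 , -1872
Fifth differences: -480 , -480
The fifth differences are constant (-480).
-1872 − 480 = -2352;  -4686 − 2352 = -7038;  -9516 − 7038 = -16554;  -17042 − 16554 = -33596;  -28031 − 33596 = -61627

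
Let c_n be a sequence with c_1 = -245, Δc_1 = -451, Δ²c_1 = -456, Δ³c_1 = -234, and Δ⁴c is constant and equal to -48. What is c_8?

-22848

Build the table forward from the leading diagonal:
Δ⁴: -48  -48  -48  -48  -48  -48  -48  -48
Δ³: -234  -282  -330  -378  -426  -474  -522  -570
Δ²: -456  -690  -972  -1302  -1680  -2106  -2580  -3102
Δ: -451  -907  -1597  -2569  -3871  -5551  -7657  -10237
c: -245  -696  -1603  -3200  -5769  -9640  -15191  -22848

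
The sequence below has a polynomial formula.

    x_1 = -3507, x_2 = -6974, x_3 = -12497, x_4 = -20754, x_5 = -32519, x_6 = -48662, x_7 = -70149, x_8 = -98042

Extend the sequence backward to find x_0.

First differences: -3467  -5523  -8257  -11765  -16143  -21487  -27893
Second differences: -2056  -2734  -3508  -4378  -5344  -6406
Third differences: -678  -774  -870  -966  -1062
Fourth differences: -96  -96  -96  -96
The fourth differences are constant at -96.
Work back: -678 + 96 = -582;  -2056 + 582 = -1474;  -3467 + 1474 = -1993;  -3507 + 1993 = -1514

-1514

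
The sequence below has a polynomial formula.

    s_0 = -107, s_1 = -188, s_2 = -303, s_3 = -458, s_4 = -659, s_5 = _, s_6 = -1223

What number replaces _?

-912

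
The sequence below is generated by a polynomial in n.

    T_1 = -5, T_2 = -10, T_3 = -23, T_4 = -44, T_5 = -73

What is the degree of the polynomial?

2

First differences: -5, -13, -21, -29
Second differences: -8, -8, -8
The second differences are constant, so the polynomial has degree 2.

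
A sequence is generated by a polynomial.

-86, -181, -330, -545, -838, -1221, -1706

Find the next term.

-2305

Δ: -95, -149, -215, -293, -383, -485
Δ²: -54, -66, -78, -90, -102
Δ³: -12, -12, -12, -12
The third differences are constant (-12).
-102 − 12 = -114;  -485 − 114 = -599;  -1706 − 599 = -2305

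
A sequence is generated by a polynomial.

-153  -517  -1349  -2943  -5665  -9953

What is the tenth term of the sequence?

-54045

First differences: -364, -832, -1594, -2722, -4288
Second differences: -468, -762, -1128, -1566
Third differences: -294, -366, -438
Fourth differences: -72, -72
Fourth differences constant at -72.
-438 − 72 = -510;  -1566 − 510 = -2076;  -4288 − 2076 = -6364;  -9953 − 6364 = -16317
-510 − 72 = -582;  -2076 − 582 = -2658;  -6364 − 2658 = -9022;  -16317 − 9022 = -25339
-582 − 72 = -654;  -2658 − 654 = -3312;  -9022 − 3312 = -12334;  -25339 − 12334 = -37673
-654 − 72 = -726;  -3312 − 726 = -4038;  -12334 − 4038 = -16372;  -37673 − 16372 = -54045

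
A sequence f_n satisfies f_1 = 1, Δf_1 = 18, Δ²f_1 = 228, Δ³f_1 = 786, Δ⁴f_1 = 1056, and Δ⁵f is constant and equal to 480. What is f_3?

Build the table forward from the leading diagonal:
D5: 480  480  480
D4: 1056  1536  2016
D3: 786  1842  3378
D2: 228  1014  2856
D1: 18  246  1260
f: 1  19  265

265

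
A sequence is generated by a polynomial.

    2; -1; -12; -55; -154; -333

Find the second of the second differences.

-32

Δ: -3, -11, -43, -99, -179
Δ²: -8, -32, -56, -80
Δ³: -24, -24, -24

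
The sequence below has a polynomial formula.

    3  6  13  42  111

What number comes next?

238

Δ: 3  7  29  69
Δ²: 4  22  40
Δ³: 18  18
Third differences constant at 18.
40 + 18 = 58;  69 + 58 = 127;  111 + 127 = 238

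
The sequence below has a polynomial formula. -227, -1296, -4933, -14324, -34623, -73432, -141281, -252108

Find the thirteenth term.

First differences: -1069 , -3637 , -9391 , -20299 , -38809 , -67849 , -110827
Second differences: -2568 , -5754 , -10908 , -18510 , -29040 , -42978
Third differences: -3186 , -5154 , -7602 , -10530 , -13938
Fourth differences: -1968 , -2448 , -2928 , -3408
Fifth differences: -480 , -480 , -480
Fifth differences constant at -480.
-3408 − 480 = -3888;  -13938 − 3888 = -17826;  -42978 − 17826 = -60804;  -110827 − 60804 = -171631;  -252108 − 171631 = -423739
-3888 − 480 = -4368;  -17826 − 4368 = -22194;  -60804 − 22194 = -82998;  -171631 − 82998 = -254629;  -423739 − 254629 = -678368
-4368 − 480 = -4848;  -22194 − 4848 = -27042;  -82998 − 27042 = -110040;  -254629 − 110040 = -364669;  -678368 − 364669 = -1043037
-4848 − 480 = -5328;  -27042 − 5328 = -32370;  -110040 − 32370 = -142410;  -364669 − 142410 = -507079;  -1043037 − 507079 = -1550116
-5328 − 480 = -5808;  -32370 − 5808 = -38178;  -142410 − 38178 = -180588;  -507079 − 180588 = -687667;  -1550116 − 687667 = -2237783

-2237783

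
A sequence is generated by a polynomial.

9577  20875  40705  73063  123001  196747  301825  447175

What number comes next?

643273

D1: 11298 , 19830 , 32358 , 49938 , 73746 , 105078 , 145350
D2: 8532 , 12528 , 17580 , 23808 , 31332 , 40272
D3: 3996 , 5052 , 6228 , 7524 , 8940
D4: 1056 , 1176 , 1296 , 1416
D5: 120 , 120 , 120
Constant fifth difference = 120, so extend:
1416 + 120 = 1536;  8940 + 1536 = 10476;  40272 + 10476 = 50748;  145350 + 50748 = 196098;  447175 + 196098 = 643273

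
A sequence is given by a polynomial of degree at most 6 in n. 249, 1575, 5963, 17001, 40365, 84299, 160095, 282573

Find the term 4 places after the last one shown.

1686065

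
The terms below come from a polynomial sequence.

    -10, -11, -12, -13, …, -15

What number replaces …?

-14

Using the first 4 terms:
First differences: -1, -1, -1
Constant first difference = -1.
Extend forward: -13 − 1 = -14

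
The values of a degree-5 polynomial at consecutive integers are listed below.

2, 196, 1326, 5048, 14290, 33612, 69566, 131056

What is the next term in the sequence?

229698

194, 1130, 3722, 9242, 19322, 35954, 61490
936, 2592, 5520, 10080, 16632, 25536
1656, 2928, 4560, 6552, 8904
1272, 1632, 1992, 2352
360, 360, 360
The fifth differences are constant (360).
2352 + 360 = 2712;  8904 + 2712 = 11616;  25536 + 11616 = 37152;  61490 + 37152 = 98642;  131056 + 98642 = 229698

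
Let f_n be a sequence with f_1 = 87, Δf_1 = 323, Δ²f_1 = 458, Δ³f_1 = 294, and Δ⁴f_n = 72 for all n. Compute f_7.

Build the table forward from the leading diagonal:
Δ⁴: 72, 72, 72, 72, 72, 72, 72
Δ³: 294, 366, 438, 510, 582, 654, 726
Δ²: 458, 752, 1118, 1556, 2066, 2648, 3302
Δ: 323, 781, 1533, 2651, 4207, 6273, 8921
f: 87, 410, 1191, 2724, 5375, 9582, 15855

15855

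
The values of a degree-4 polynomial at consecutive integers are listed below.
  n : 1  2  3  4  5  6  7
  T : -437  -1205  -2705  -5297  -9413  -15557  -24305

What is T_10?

-768, -1500, -2592, -4116, -6144, -8748
-732, -1092, -1524, -2028, -2604
-360, -432, -504, -576
-72, -72, -72
Fourth differences constant at -72.
-576 − 72 = -648;  -2604 − 648 = -3252;  -8748 − 3252 = -12000;  -24305 − 12000 = -36305
-648 − 72 = -720;  -3252 − 720 = -3972;  -12000 − 3972 = -15972;  -36305 − 15972 = -52277
-720 − 72 = -792;  -3972 − 792 = -4764;  -15972 − 4764 = -20736;  -52277 − 20736 = -73013

-73013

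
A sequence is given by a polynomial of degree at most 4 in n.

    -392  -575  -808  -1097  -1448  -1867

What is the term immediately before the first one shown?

-253

First differences: -183, -233, -289, -351, -419
Second differences: -50, -56, -62, -68
Third differences: -6, -6, -6
The third differences are constant at -6.
Work back: -50 + 6 = -44;  -183 + 44 = -139;  -392 + 139 = -253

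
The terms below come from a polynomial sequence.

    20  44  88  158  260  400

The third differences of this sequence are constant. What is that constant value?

Δ: 24, 44, 70, 102, 140
Δ²: 20, 26, 32, 38
Δ³: 6, 6, 6

6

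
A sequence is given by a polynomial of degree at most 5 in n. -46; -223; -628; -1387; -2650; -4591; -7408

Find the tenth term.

-23455

First differences: -177  -405  -759  -1263  -1941  -2817
Second differences: -228  -354  -504  -678  -876
Third differences: -126  -150  -174  -198
Fourth differences: -24  -24  -24
The fourth differences are constant (-24).
-198 − 24 = -222;  -876 − 222 = -1098;  -2817 − 1098 = -3915;  -7408 − 3915 = -11323
-222 − 24 = -246;  -1098 − 246 = -1344;  -3915 − 1344 = -5259;  -11323 − 5259 = -16582
-246 − 24 = -270;  -1344 − 270 = -1614;  -5259 − 1614 = -6873;  -16582 − 6873 = -23455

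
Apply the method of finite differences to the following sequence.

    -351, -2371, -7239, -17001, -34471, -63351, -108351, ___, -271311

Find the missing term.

Using the first 7 terms:
First differences: -2020, -4868, -9762, -17470, -28880, -45000
Second differences: -2848, -4894, -7708, -11410, -16120
Third differences: -2046, -2814, -3702, -4710
Fourth differences: -768, -888, -1008
Fifth differences: -120, -120
Constant fifth difference = -120.
Extend forward: -1008 − 120 = -1128;  -4710 − 1128 = -5838;  -16120 − 5838 = -21958;  -45000 − 21958 = -66958;  -108351 − 66958 = -175309

-175309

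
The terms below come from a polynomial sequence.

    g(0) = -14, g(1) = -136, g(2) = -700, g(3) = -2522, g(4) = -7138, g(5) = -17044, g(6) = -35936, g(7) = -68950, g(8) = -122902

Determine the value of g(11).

-508786

First differences: -122 , -564 , -1822 , -4616 , -9906 , -18892 , -33014 , -53952
Second differences: -442 , -1258 , -2794 , -5290 , -8986 , -14122 , -20938
Third differences: -816 , -1536 , -2496 , -3696 , -5136 , -6816
Fourth differences: -720 , -960 , -1200 , -1440 , -1680
Fifth differences: -240 , -240 , -240 , -240
The fifth differences are constant (-240).
-1680 − 240 = -1920;  -6816 − 1920 = -8736;  -20938 − 8736 = -29674;  -53952 − 29674 = -83626;  -122902 − 83626 = -206528
-1920 − 240 = -2160;  -8736 − 2160 = -10896;  -29674 − 10896 = -40570;  -83626 − 40570 = -124196;  -206528 − 124196 = -330724
-2160 − 240 = -2400;  -10896 − 2400 = -13296;  -40570 − 13296 = -53866;  -124196 − 53866 = -178062;  -330724 − 178062 = -508786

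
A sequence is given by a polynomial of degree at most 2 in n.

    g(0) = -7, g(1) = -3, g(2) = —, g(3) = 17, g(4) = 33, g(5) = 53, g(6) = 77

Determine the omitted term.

Using the last 4 terms:
First differences: 16  20  24
Second differences: 4  4
Constant second difference = 4.
Extend backward: 16 − 4 = 12;  17 − 12 = 5

5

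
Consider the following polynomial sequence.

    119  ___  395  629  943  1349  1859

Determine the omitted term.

229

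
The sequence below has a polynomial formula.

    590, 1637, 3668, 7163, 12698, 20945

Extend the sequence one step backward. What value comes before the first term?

D1: 1047, 2031, 3495, 5535, 8247
D2: 984, 1464, 2040, 2712
D3: 480, 576, 672
D4: 96, 96
The fourth differences are constant at 96.
Work back: 480 − 96 = 384;  984 − 384 = 600;  1047 − 600 = 447;  590 − 447 = 143

143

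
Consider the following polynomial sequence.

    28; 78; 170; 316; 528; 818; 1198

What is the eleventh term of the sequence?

3858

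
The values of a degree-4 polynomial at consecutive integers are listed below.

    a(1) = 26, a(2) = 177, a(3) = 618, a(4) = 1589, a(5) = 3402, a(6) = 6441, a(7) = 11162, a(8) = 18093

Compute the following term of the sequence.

First differences: 151  441  971  1813  3039  4721  6931
Second differences: 290  530  842  1226  1682  2210
Third differences: 240  312  384  456  528
Fourth differences: 72  72  72  72
Constant fourth difference = 72, so extend:
528 + 72 = 600;  2210 + 600 = 2810;  6931 + 2810 = 9741;  18093 + 9741 = 27834

27834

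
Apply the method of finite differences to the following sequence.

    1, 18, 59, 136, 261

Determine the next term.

446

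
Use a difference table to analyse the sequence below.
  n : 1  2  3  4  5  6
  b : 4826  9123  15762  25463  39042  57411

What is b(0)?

2247

4297, 6639, 9701, 13579, 18369
2342, 3062, 3878, 4790
720, 816, 912
96, 96
The fourth differences are constant at 96.
Work back: 720 − 96 = 624;  2342 − 624 = 1718;  4297 − 1718 = 2579;  4826 − 2579 = 2247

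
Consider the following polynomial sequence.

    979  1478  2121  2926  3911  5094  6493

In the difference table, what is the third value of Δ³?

18

D1: 499, 643, 805, 985, 1183, 1399
D2: 144, 162, 180, 198, 216
D3: 18, 18, 18, 18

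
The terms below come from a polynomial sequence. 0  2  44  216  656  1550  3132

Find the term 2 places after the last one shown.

2 , 42 , 172 , 440 , 894 , 1582
40 , 130 , 268 , 454 , 688
90 , 138 , 186 , 234
48 , 48 , 48
Fourth differences constant at 48.
234 + 48 = 282;  688 + 282 = 970;  1582 + 970 = 2552;  3132 + 2552 = 5684
282 + 48 = 330;  970 + 330 = 1300;  2552 + 1300 = 3852;  5684 + 3852 = 9536

9536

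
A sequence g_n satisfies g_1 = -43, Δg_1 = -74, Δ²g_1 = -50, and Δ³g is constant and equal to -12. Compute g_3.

-241

Build the table forward from the leading diagonal:
D3: -12  -12  -12
D2: -50  -62  -74
D1: -74  -124  -186
g: -43  -117  -241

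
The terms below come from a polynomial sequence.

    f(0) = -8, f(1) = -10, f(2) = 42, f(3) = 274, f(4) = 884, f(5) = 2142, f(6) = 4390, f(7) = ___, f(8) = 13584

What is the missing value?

8042

Using the first 7 terms:
First differences: -2, 52, 232, 610, 1258, 2248
Second differences: 54, 180, 378, 648, 990
Third differences: 126, 198, 270, 342
Fourth differences: 72, 72, 72
Constant fourth difference = 72.
Extend forward: 342 + 72 = 414;  990 + 414 = 1404;  2248 + 1404 = 3652;  4390 + 3652 = 8042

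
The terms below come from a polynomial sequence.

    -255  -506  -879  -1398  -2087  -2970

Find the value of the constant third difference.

First differences: -251, -373, -519, -689, -883
Second differences: -122, -146, -170, -194
Third differences: -24, -24, -24

-24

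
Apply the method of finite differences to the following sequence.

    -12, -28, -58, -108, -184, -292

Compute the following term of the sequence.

-438

D1: -16, -30, -50, -76, -108
D2: -14, -20, -26, -32
D3: -6, -6, -6
Third differences constant at -6.
-32 − 6 = -38;  -108 − 38 = -146;  -292 − 146 = -438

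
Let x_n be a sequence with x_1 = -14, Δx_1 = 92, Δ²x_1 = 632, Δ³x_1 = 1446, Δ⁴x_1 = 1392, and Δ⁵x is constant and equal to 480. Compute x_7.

62698

Build the table forward from the leading diagonal:
Δ⁵: 480  480  480  480  480  480  480
Δ⁴: 1392  1872  2352  2832  3312  3792  4272
Δ³: 1446  2838  4710  7062  9894  13206  16998
Δ²: 632  2078  4916  9626  16688  26582  39788
Δ: 92  724  2802  7718  17344  34032  60614
x: -14  78  802  3604  11322  28666  62698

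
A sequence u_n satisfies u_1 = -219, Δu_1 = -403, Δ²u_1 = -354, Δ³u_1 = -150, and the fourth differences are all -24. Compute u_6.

-7394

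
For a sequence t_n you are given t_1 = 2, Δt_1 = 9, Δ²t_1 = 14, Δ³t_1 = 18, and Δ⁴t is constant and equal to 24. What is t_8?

1829

Build the table forward from the leading diagonal:
Δ⁴: 24, 24, 24, 24, 24, 24, 24, 24
Δ³: 18, 42, 66, 90, 114, 138, 162, 186
Δ²: 14, 32, 74, 140, 230, 344, 482, 644
Δ: 9, 23, 55, 129, 269, 499, 843, 1325
t: 2, 11, 34, 89, 218, 487, 986, 1829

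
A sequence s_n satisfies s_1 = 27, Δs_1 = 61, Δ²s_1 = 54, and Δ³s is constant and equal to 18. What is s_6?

Build the table forward from the leading diagonal:
Third differences: 18  18  18  18  18  18
Second differences: 54  72  90  108  126  144
First differences: 61  115  187  277  385  511
s: 27  88  203  390  667  1052

1052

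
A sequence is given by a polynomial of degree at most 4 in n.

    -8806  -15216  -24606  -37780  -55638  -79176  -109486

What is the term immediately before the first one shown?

-6410, -9390, -13174, -17858, -23538, -30310
-2980, -3784, -4684, -5680, -6772
-804, -900, -996, -1092
-96, -96, -96
The fourth differences are constant at -96.
Work back: -804 + 96 = -708;  -2980 + 708 = -2272;  -6410 + 2272 = -4138;  -8806 + 4138 = -4668

-4668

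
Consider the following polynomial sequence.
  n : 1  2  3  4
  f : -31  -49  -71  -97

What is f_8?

Δ: -18, -22, -26
Δ²: -4, -4
The second differences are constant (-4).
-26 − 4 = -30;  -97 − 30 = -127
-30 − 4 = -34;  -127 − 34 = -161
-34 − 4 = -38;  -161 − 38 = -199
-38 − 4 = -42;  -199 − 42 = -241

-241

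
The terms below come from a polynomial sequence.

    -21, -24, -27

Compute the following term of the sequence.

-30

Δ: -3, -3
The first differences are constant (-3).
-27 − 3 = -30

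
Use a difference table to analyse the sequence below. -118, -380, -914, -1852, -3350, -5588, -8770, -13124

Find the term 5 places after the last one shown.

D1: -262, -534, -938, -1498, -2238, -3182, -4354
D2: -272, -404, -560, -740, -944, -1172
D3: -132, -156, -180, -204, -228
D4: -24, -24, -24, -24
Fourth differences constant at -24.
-228 − 24 = -252;  -1172 − 252 = -1424;  -4354 − 1424 = -5778;  -13124 − 5778 = -18902
-252 − 24 = -276;  -1424 − 276 = -1700;  -5778 − 1700 = -7478;  -18902 − 7478 = -26380
-276 − 24 = -300;  -1700 − 300 = -2000;  -7478 − 2000 = -9478;  -26380 − 9478 = -35858
-300 − 24 = -324;  -2000 − 324 = -2324;  -9478 − 2324 = -11802;  -35858 − 11802 = -47660
-324 − 24 = -348;  -2324 − 348 = -2672;  -11802 − 2672 = -14474;  -47660 − 14474 = -62134

-62134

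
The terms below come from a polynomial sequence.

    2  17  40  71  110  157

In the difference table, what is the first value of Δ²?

8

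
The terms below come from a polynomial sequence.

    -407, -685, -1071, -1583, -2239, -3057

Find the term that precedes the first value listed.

-219

-278  -386  -512  -656  -818
-108  -126  -144  -162
-18  -18  -18
The third differences are constant at -18.
Work back: -108 + 18 = -90;  -278 + 90 = -188;  -407 + 188 = -219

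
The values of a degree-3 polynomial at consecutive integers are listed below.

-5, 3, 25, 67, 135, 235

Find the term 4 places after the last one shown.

1075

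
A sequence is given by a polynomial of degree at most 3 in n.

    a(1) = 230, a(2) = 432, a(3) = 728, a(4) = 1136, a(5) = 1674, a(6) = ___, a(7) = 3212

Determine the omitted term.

2360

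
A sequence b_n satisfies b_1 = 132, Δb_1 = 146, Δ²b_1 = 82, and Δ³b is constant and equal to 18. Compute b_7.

2598

Build the table forward from the leading diagonal:
Third differences: 18  18  18  18  18  18  18
Second differences: 82  100  118  136  154  172  190
First differences: 146  228  328  446  582  736  908
b: 132  278  506  834  1280  1862  2598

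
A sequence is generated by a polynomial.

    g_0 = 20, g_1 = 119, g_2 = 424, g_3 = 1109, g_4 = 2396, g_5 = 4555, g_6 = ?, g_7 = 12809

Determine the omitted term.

Using the first 6 terms:
Δ: 99, 305, 685, 1287, 2159
Δ²: 206, 380, 602, 872
Δ³: 174, 222, 270
Δ⁴: 48, 48
Constant fourth difference = 48.
Extend forward: 270 + 48 = 318;  872 + 318 = 1190;  2159 + 1190 = 3349;  4555 + 3349 = 7904

7904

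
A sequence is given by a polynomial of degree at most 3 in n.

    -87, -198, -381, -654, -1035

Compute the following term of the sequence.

-1542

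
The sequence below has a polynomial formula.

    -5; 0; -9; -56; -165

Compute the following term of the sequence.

5  -9  -47  -109
-14  -38  -62
-24  -24
Constant third difference = -24, so extend:
-62 − 24 = -86;  -109 − 86 = -195;  -165 − 195 = -360

-360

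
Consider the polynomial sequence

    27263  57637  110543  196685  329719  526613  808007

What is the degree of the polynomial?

Δ: 30374, 52906, 86142, 133034, 196894, 281394
Δ²: 22532, 33236, 46892, 63860, 84500
Δ³: 10704, 13656, 16968, 20640
Δ⁴: 2952, 3312, 3672
Δ⁵: 360, 360
The fifth differences are constant, so the polynomial has degree 5.

5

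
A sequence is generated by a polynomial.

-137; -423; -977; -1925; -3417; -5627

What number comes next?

-8753

D1: -286  -554  -948  -1492  -2210
D2: -268  -394  -544  -718
D3: -126  -150  -174
D4: -24  -24
Fourth differences constant at -24.
-174 − 24 = -198;  -718 − 198 = -916;  -2210 − 916 = -3126;  -5627 − 3126 = -8753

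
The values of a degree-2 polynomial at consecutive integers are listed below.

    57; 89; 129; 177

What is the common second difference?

Δ: 32, 40, 48
Δ²: 8, 8

8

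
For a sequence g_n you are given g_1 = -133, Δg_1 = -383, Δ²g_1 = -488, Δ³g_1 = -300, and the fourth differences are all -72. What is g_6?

-10288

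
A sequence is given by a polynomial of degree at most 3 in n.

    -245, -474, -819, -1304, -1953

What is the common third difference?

-24

First differences: -229, -345, -485, -649
Second differences: -116, -140, -164
Third differences: -24, -24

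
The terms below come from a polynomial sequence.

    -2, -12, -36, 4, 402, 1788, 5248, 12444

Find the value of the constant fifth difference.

120

First differences: -10, -24, 40, 398, 1386, 3460, 7196
Second differences: -14, 64, 358, 988, 2074, 3736
Third differences: 78, 294, 630, 1086, 1662
Fourth differences: 216, 336, 456, 576
Fifth differences: 120, 120, 120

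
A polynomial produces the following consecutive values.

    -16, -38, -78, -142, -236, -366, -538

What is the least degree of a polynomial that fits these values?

3

First differences: -22, -40, -64, -94, -130, -172
Second differences: -18, -24, -30, -36, -42
Third differences: -6, -6, -6, -6
The third differences are constant, so the polynomial has degree 3.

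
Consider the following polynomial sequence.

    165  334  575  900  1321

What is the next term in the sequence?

D1: 169, 241, 325, 421
D2: 72, 84, 96
D3: 12, 12
Third differences constant at 12.
96 + 12 = 108;  421 + 108 = 529;  1321 + 529 = 1850

1850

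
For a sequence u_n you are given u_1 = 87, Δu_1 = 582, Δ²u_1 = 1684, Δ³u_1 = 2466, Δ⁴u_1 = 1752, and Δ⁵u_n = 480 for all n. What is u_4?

9351

Build the table forward from the leading diagonal:
Δ⁵: 480, 480, 480, 480
Δ⁴: 1752, 2232, 2712, 3192
Δ³: 2466, 4218, 6450, 9162
Δ²: 1684, 4150, 8368, 14818
Δ: 582, 2266, 6416, 14784
u: 87, 669, 2935, 9351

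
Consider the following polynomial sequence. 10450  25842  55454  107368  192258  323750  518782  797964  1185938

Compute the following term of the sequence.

1711738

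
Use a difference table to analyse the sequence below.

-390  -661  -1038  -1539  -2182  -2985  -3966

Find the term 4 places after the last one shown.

-10030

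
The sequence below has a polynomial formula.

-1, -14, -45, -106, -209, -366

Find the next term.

-589

First differences: -13  -31  -61  -103  -157
Second differences: -18  -30  -42  -54
Third differences: -12  -12  -12
Constant third difference = -12, so extend:
-54 − 12 = -66;  -157 − 66 = -223;  -366 − 223 = -589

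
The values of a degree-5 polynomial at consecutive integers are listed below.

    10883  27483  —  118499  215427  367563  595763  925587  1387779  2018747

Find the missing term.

Using the last 7 terms:
Δ: 96928, 152136, 228200, 329824, 462192, 630968
Δ²: 55208, 76064, 101624, 132368, 168776
Δ³: 20856, 25560, 30744, 36408
Δ⁴: 4704, 5184, 5664
Δ⁵: 480, 480
Constant fifth difference = 480.
Extend backward: 4704 − 480 = 4224;  20856 − 4224 = 16632;  55208 − 16632 = 38576;  96928 − 38576 = 58352;  118499 − 58352 = 60147

60147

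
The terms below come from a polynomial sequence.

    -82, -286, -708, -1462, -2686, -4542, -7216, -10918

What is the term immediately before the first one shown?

-6

Δ: -204  -422  -754  -1224  -1856  -2674  -3702
Δ²: -218  -332  -470  -632  -818  -1028
Δ³: -114  -138  -162  -186  -210
Δ⁴: -24  -24  -24  -24
The fourth differences are constant at -24.
Work back: -114 + 24 = -90;  -218 + 90 = -128;  -204 + 128 = -76;  -82 + 76 = -6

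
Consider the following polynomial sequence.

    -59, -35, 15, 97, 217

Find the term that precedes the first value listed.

Δ: 24  50  82  120
Δ²: 26  32  38
Δ³: 6  6
The third differences are constant at 6.
Work back: 26 − 6 = 20;  24 − 20 = 4;  -59 − 4 = -63

-63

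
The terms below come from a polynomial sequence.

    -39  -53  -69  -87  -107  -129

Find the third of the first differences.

-18

First differences: -14, -16, -18, -20, -22
Second differences: -2, -2, -2, -2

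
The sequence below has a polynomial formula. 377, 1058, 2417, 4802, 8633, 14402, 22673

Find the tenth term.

69218

D1: 681, 1359, 2385, 3831, 5769, 8271
D2: 678, 1026, 1446, 1938, 2502
D3: 348, 420, 492, 564
D4: 72, 72, 72
The fourth differences are constant (72).
564 + 72 = 636;  2502 + 636 = 3138;  8271 + 3138 = 11409;  22673 + 11409 = 34082
636 + 72 = 708;  3138 + 708 = 3846;  11409 + 3846 = 15255;  34082 + 15255 = 49337
708 + 72 = 780;  3846 + 780 = 4626;  15255 + 4626 = 19881;  49337 + 19881 = 69218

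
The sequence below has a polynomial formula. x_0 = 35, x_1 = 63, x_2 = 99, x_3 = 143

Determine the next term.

D1: 28  36  44
D2: 8  8
The second differences are constant (8).
44 + 8 = 52;  143 + 52 = 195

195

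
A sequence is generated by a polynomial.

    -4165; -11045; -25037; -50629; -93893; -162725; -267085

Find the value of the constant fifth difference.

First differences: -6880, -13992, -25592, -43264, -68832, -104360
Second differences: -7112, -11600, -17672, -25568, -35528
Third differences: -4488, -6072, -7896, -9960
Fourth differences: -1584, -1824, -2064
Fifth differences: -240, -240

-240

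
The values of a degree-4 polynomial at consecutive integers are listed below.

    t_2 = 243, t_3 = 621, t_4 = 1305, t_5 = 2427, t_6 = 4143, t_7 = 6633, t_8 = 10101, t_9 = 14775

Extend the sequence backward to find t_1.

63

Δ: 378  684  1122  1716  2490  3468  4674
Δ²: 306  438  594  774  978  1206
Δ³: 132  156  180  204  228
Δ⁴: 24  24  24  24
The fourth differences are constant at 24.
Work back: 132 − 24 = 108;  306 − 108 = 198;  378 − 198 = 180;  243 − 180 = 63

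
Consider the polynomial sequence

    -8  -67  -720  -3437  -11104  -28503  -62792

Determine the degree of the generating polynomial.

-59, -653, -2717, -7667, -17399, -34289
-594, -2064, -4950, -9732, -16890
-1470, -2886, -4782, -7158
-1416, -1896, -2376
-480, -480
The fifth differences are constant, so the polynomial has degree 5.

5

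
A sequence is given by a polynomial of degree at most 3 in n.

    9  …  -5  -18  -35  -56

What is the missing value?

4

Using the last 4 terms:
D1: -13, -17, -21
D2: -4, -4
Constant second difference = -4.
Extend backward: -13 + 4 = -9;  -5 + 9 = 4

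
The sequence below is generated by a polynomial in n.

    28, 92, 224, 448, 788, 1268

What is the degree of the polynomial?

3

64, 132, 224, 340, 480
68, 92, 116, 140
24, 24, 24
The third differences are constant, so the polynomial has degree 3.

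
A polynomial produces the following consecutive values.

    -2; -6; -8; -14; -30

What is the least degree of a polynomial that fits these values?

-4, -2, -6, -16
2, -4, -10
-6, -6
The third differences are constant, so the polynomial has degree 3.

3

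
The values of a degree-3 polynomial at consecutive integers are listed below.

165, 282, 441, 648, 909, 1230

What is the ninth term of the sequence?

First differences: 117  159  207  261  321
Second differences: 42  48  54  60
Third differences: 6  6  6
The third differences are constant (6).
60 + 6 = 66;  321 + 66 = 387;  1230 + 387 = 1617
66 + 6 = 72;  387 + 72 = 459;  1617 + 459 = 2076
72 + 6 = 78;  459 + 78 = 537;  2076 + 537 = 2613

2613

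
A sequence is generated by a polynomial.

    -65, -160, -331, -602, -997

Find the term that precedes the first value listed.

-22

D1: -95  -171  -271  -395
D2: -76  -100  -124
D3: -24  -24
The third differences are constant at -24.
Work back: -76 + 24 = -52;  -95 + 52 = -43;  -65 + 43 = -22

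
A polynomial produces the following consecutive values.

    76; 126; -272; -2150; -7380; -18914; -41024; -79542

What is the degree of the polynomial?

5

Δ: 50, -398, -1878, -5230, -11534, -22110, -38518
Δ²: -448, -1480, -3352, -6304, -10576, -16408
Δ³: -1032, -1872, -2952, -4272, -5832
Δ⁴: -840, -1080, -1320, -1560
Δ⁵: -240, -240, -240
The fifth differences are constant, so the polynomial has degree 5.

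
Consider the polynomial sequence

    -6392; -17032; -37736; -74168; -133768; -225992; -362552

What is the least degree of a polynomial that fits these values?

5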